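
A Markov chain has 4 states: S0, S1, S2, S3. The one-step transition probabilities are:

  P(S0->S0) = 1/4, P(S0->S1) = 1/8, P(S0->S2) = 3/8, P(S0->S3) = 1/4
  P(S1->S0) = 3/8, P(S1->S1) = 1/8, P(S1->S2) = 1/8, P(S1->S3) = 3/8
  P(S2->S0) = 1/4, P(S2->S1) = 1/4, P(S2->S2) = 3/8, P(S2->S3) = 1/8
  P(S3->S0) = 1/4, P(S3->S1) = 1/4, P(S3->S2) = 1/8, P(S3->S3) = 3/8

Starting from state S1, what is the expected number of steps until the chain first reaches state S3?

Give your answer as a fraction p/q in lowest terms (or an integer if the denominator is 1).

Answer: 448/121

Derivation:
Let h_i = expected steps to first reach S3 from state i.
Boundary: h_S3 = 0.
First-step equations for the other states:
  h_S0 = 1 + 1/4*h_S0 + 1/8*h_S1 + 3/8*h_S2 + 1/4*h_S3
  h_S1 = 1 + 3/8*h_S0 + 1/8*h_S1 + 1/8*h_S2 + 3/8*h_S3
  h_S2 = 1 + 1/4*h_S0 + 1/4*h_S1 + 3/8*h_S2 + 1/8*h_S3

Substituting h_S3 = 0 and rearranging gives the linear system (I - Q) h = 1:
  [3/4, -1/8, -3/8] . (h_S0, h_S1, h_S2) = 1
  [-3/8, 7/8, -1/8] . (h_S0, h_S1, h_S2) = 1
  [-1/4, -1/4, 5/8] . (h_S0, h_S1, h_S2) = 1

Solving yields:
  h_S0 = 48/11
  h_S1 = 448/121
  h_S2 = 584/121

Starting state is S1, so the expected hitting time is h_S1 = 448/121.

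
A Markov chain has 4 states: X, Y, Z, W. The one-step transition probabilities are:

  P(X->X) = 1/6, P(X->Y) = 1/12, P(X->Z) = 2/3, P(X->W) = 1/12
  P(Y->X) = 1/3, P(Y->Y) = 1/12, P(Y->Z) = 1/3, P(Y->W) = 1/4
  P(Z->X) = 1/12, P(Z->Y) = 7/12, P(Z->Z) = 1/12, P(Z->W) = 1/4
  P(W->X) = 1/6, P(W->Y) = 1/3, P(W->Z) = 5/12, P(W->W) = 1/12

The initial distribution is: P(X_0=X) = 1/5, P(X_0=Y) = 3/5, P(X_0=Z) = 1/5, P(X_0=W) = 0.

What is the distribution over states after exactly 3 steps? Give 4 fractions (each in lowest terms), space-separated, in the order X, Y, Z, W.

Propagating the distribution step by step (d_{t+1} = d_t * P):
d_0 = (X=1/5, Y=3/5, Z=1/5, W=0)
  d_1[X] = 1/5*1/6 + 3/5*1/3 + 1/5*1/12 + 0*1/6 = 1/4
  d_1[Y] = 1/5*1/12 + 3/5*1/12 + 1/5*7/12 + 0*1/3 = 11/60
  d_1[Z] = 1/5*2/3 + 3/5*1/3 + 1/5*1/12 + 0*5/12 = 7/20
  d_1[W] = 1/5*1/12 + 3/5*1/4 + 1/5*1/4 + 0*1/12 = 13/60
d_1 = (X=1/4, Y=11/60, Z=7/20, W=13/60)
  d_2[X] = 1/4*1/6 + 11/60*1/3 + 7/20*1/12 + 13/60*1/6 = 121/720
  d_2[Y] = 1/4*1/12 + 11/60*1/12 + 7/20*7/12 + 13/60*1/3 = 5/16
  d_2[Z] = 1/4*2/3 + 11/60*1/3 + 7/20*1/12 + 13/60*5/12 = 25/72
  d_2[W] = 1/4*1/12 + 11/60*1/4 + 7/20*1/4 + 13/60*1/12 = 31/180
d_2 = (X=121/720, Y=5/16, Z=25/72, W=31/180)
  d_3[X] = 121/720*1/6 + 5/16*1/3 + 25/72*1/12 + 31/180*1/6 = 41/216
  d_3[Y] = 121/720*1/12 + 5/16*1/12 + 25/72*7/12 + 31/180*1/3 = 3/10
  d_3[Z] = 121/720*2/3 + 5/16*1/3 + 25/72*1/12 + 31/180*5/12 = 1369/4320
  d_3[W] = 121/720*1/12 + 5/16*1/4 + 25/72*1/4 + 31/180*1/12 = 167/864
d_3 = (X=41/216, Y=3/10, Z=1369/4320, W=167/864)

Answer: 41/216 3/10 1369/4320 167/864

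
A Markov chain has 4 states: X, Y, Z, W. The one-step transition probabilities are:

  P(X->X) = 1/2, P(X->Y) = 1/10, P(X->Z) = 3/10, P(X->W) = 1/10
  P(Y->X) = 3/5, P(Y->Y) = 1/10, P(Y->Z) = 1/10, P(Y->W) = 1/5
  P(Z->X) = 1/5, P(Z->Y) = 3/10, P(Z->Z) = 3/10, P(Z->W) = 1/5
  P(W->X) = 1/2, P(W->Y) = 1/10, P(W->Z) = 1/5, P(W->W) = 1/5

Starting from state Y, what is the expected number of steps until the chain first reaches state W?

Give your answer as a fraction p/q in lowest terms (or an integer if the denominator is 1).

Let h_i = expected steps to first reach W from state i.
Boundary: h_W = 0.
First-step equations for the other states:
  h_X = 1 + 1/2*h_X + 1/10*h_Y + 3/10*h_Z + 1/10*h_W
  h_Y = 1 + 3/5*h_X + 1/10*h_Y + 1/10*h_Z + 1/5*h_W
  h_Z = 1 + 1/5*h_X + 3/10*h_Y + 3/10*h_Z + 1/5*h_W

Substituting h_W = 0 and rearranging gives the linear system (I - Q) h = 1:
  [1/2, -1/10, -3/10] . (h_X, h_Y, h_Z) = 1
  [-3/5, 9/10, -1/10] . (h_X, h_Y, h_Z) = 1
  [-1/5, -3/10, 7/10] . (h_X, h_Y, h_Z) = 1

Solving yields:
  h_X = 260/37
  h_Y = 240/37
  h_Z = 230/37

Starting state is Y, so the expected hitting time is h_Y = 240/37.

Answer: 240/37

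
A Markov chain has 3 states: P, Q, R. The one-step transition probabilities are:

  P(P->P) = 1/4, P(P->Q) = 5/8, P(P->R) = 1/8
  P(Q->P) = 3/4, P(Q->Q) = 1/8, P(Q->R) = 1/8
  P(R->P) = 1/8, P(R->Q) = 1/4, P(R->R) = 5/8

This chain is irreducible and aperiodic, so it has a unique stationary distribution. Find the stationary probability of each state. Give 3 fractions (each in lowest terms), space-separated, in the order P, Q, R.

Answer: 19/48 17/48 1/4

Derivation:
The stationary distribution satisfies pi = pi * P, i.e.:
  pi_P = 1/4*pi_P + 3/4*pi_Q + 1/8*pi_R
  pi_Q = 5/8*pi_P + 1/8*pi_Q + 1/4*pi_R
  pi_R = 1/8*pi_P + 1/8*pi_Q + 5/8*pi_R
with normalization: pi_P + pi_Q + pi_R = 1.

Using the first 2 balance equations plus normalization, the linear system A*pi = b is:
  [-3/4, 3/4, 1/8] . pi = 0
  [5/8, -7/8, 1/4] . pi = 0
  [1, 1, 1] . pi = 1

Solving yields:
  pi_P = 19/48
  pi_Q = 17/48
  pi_R = 1/4

Verification (pi * P):
  19/48*1/4 + 17/48*3/4 + 1/4*1/8 = 19/48 = pi_P  (ok)
  19/48*5/8 + 17/48*1/8 + 1/4*1/4 = 17/48 = pi_Q  (ok)
  19/48*1/8 + 17/48*1/8 + 1/4*5/8 = 1/4 = pi_R  (ok)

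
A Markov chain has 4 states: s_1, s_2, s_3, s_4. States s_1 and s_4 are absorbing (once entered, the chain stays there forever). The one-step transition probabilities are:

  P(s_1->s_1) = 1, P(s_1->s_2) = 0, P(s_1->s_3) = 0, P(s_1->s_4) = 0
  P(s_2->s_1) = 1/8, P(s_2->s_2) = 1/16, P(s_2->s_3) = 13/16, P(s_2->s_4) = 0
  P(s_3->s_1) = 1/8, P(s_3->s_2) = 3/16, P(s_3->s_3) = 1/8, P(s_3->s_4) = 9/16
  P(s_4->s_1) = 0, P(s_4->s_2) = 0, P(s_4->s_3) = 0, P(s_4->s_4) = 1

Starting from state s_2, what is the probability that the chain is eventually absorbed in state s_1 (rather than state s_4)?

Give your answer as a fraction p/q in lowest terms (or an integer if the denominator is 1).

Answer: 6/19

Derivation:
Let a_i = P(absorbed in s_1 | start in state i).
Boundary conditions: a_s_1 = 1, a_s_4 = 0.
For each transient state i, a_i = sum_j P(i->j) * a_j:
  a_s_2 = 1/8*a_s_1 + 1/16*a_s_2 + 13/16*a_s_3 + 0*a_s_4
  a_s_3 = 1/8*a_s_1 + 3/16*a_s_2 + 1/8*a_s_3 + 9/16*a_s_4

Substituting a_s_1 = 1 and a_s_4 = 0, rearrange to (I - Q) a = r where r[i] = P(i -> s_1):
  [15/16, -13/16] . (a_s_2, a_s_3) = 1/8
  [-3/16, 7/8] . (a_s_2, a_s_3) = 1/8

Solving yields:
  a_s_2 = 6/19
  a_s_3 = 4/19

Starting state is s_2, so the absorption probability is a_s_2 = 6/19.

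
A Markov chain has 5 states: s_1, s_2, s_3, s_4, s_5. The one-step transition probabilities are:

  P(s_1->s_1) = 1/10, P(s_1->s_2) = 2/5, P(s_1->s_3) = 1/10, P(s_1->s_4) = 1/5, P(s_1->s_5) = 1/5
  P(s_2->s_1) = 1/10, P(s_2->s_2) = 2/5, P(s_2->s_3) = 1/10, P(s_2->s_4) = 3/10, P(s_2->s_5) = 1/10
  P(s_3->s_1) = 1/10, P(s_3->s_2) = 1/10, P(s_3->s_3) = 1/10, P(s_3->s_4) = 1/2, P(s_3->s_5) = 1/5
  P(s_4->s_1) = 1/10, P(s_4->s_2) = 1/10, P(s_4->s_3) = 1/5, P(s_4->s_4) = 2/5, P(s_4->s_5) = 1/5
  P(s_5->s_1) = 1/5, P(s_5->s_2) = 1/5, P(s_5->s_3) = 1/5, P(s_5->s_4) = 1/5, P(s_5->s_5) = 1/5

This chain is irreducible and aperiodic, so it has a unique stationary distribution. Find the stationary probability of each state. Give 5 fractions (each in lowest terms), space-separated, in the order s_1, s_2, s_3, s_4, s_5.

The stationary distribution satisfies pi = pi * P, i.e.:
  pi_s_1 = 1/10*pi_s_1 + 1/10*pi_s_2 + 1/10*pi_s_3 + 1/10*pi_s_4 + 1/5*pi_s_5
  pi_s_2 = 2/5*pi_s_1 + 2/5*pi_s_2 + 1/10*pi_s_3 + 1/10*pi_s_4 + 1/5*pi_s_5
  pi_s_3 = 1/10*pi_s_1 + 1/10*pi_s_2 + 1/10*pi_s_3 + 1/5*pi_s_4 + 1/5*pi_s_5
  pi_s_4 = 1/5*pi_s_1 + 3/10*pi_s_2 + 1/2*pi_s_3 + 2/5*pi_s_4 + 1/5*pi_s_5
  pi_s_5 = 1/5*pi_s_1 + 1/10*pi_s_2 + 1/5*pi_s_3 + 1/5*pi_s_4 + 1/5*pi_s_5
with normalization: pi_s_1 + pi_s_2 + pi_s_3 + pi_s_4 + pi_s_5 = 1.

Using the first 4 balance equations plus normalization, the linear system A*pi = b is:
  [-9/10, 1/10, 1/10, 1/10, 1/5] . pi = 0
  [2/5, -3/5, 1/10, 1/10, 1/5] . pi = 0
  [1/10, 1/10, -9/10, 1/5, 1/5] . pi = 0
  [1/5, 3/10, 1/2, -3/5, 1/5] . pi = 0
  [1, 1, 1, 1, 1] . pi = 1

Solving yields:
  pi_s_1 = 84/713
  pi_s_2 = 156/713
  pi_s_3 = 1186/7843
  pi_s_4 = 2620/7843
  pi_s_5 = 127/713

Verification (pi * P):
  84/713*1/10 + 156/713*1/10 + 1186/7843*1/10 + 2620/7843*1/10 + 127/713*1/5 = 84/713 = pi_s_1  (ok)
  84/713*2/5 + 156/713*2/5 + 1186/7843*1/10 + 2620/7843*1/10 + 127/713*1/5 = 156/713 = pi_s_2  (ok)
  84/713*1/10 + 156/713*1/10 + 1186/7843*1/10 + 2620/7843*1/5 + 127/713*1/5 = 1186/7843 = pi_s_3  (ok)
  84/713*1/5 + 156/713*3/10 + 1186/7843*1/2 + 2620/7843*2/5 + 127/713*1/5 = 2620/7843 = pi_s_4  (ok)
  84/713*1/5 + 156/713*1/10 + 1186/7843*1/5 + 2620/7843*1/5 + 127/713*1/5 = 127/713 = pi_s_5  (ok)

Answer: 84/713 156/713 1186/7843 2620/7843 127/713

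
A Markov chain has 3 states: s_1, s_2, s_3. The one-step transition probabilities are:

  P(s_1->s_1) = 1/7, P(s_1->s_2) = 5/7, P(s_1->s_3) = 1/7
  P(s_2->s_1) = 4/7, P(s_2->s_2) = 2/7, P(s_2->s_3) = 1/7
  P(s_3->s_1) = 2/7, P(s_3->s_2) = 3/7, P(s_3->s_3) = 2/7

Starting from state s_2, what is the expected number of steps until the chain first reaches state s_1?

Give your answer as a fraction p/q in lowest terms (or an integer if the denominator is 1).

Let h_i = expected steps to first reach s_1 from state i.
Boundary: h_s_1 = 0.
First-step equations for the other states:
  h_s_2 = 1 + 4/7*h_s_1 + 2/7*h_s_2 + 1/7*h_s_3
  h_s_3 = 1 + 2/7*h_s_1 + 3/7*h_s_2 + 2/7*h_s_3

Substituting h_s_1 = 0 and rearranging gives the linear system (I - Q) h = 1:
  [5/7, -1/7] . (h_s_2, h_s_3) = 1
  [-3/7, 5/7] . (h_s_2, h_s_3) = 1

Solving yields:
  h_s_2 = 21/11
  h_s_3 = 28/11

Starting state is s_2, so the expected hitting time is h_s_2 = 21/11.

Answer: 21/11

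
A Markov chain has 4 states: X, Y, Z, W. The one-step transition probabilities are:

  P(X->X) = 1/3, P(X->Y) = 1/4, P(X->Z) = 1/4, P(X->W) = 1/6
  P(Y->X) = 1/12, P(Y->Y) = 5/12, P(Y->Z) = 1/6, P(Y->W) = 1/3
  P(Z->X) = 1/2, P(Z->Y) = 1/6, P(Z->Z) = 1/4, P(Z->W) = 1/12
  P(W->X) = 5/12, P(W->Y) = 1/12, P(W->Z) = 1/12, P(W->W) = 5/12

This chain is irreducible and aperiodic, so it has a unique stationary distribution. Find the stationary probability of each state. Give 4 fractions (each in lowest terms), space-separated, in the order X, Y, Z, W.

Answer: 360/1097 253/1097 207/1097 277/1097

Derivation:
The stationary distribution satisfies pi = pi * P, i.e.:
  pi_X = 1/3*pi_X + 1/12*pi_Y + 1/2*pi_Z + 5/12*pi_W
  pi_Y = 1/4*pi_X + 5/12*pi_Y + 1/6*pi_Z + 1/12*pi_W
  pi_Z = 1/4*pi_X + 1/6*pi_Y + 1/4*pi_Z + 1/12*pi_W
  pi_W = 1/6*pi_X + 1/3*pi_Y + 1/12*pi_Z + 5/12*pi_W
with normalization: pi_X + pi_Y + pi_Z + pi_W = 1.

Using the first 3 balance equations plus normalization, the linear system A*pi = b is:
  [-2/3, 1/12, 1/2, 5/12] . pi = 0
  [1/4, -7/12, 1/6, 1/12] . pi = 0
  [1/4, 1/6, -3/4, 1/12] . pi = 0
  [1, 1, 1, 1] . pi = 1

Solving yields:
  pi_X = 360/1097
  pi_Y = 253/1097
  pi_Z = 207/1097
  pi_W = 277/1097

Verification (pi * P):
  360/1097*1/3 + 253/1097*1/12 + 207/1097*1/2 + 277/1097*5/12 = 360/1097 = pi_X  (ok)
  360/1097*1/4 + 253/1097*5/12 + 207/1097*1/6 + 277/1097*1/12 = 253/1097 = pi_Y  (ok)
  360/1097*1/4 + 253/1097*1/6 + 207/1097*1/4 + 277/1097*1/12 = 207/1097 = pi_Z  (ok)
  360/1097*1/6 + 253/1097*1/3 + 207/1097*1/12 + 277/1097*5/12 = 277/1097 = pi_W  (ok)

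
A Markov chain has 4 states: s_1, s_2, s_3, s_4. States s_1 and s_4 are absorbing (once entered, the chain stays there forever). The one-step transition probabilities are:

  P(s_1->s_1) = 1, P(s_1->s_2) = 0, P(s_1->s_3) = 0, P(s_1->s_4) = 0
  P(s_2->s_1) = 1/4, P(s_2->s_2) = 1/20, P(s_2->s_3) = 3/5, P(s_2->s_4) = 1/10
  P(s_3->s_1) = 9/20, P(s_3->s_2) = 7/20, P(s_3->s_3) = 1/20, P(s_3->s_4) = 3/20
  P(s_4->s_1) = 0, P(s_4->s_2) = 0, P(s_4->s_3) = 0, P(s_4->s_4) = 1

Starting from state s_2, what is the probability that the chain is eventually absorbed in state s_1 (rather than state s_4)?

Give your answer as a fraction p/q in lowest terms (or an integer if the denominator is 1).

Let a_i = P(absorbed in s_1 | start in state i).
Boundary conditions: a_s_1 = 1, a_s_4 = 0.
For each transient state i, a_i = sum_j P(i->j) * a_j:
  a_s_2 = 1/4*a_s_1 + 1/20*a_s_2 + 3/5*a_s_3 + 1/10*a_s_4
  a_s_3 = 9/20*a_s_1 + 7/20*a_s_2 + 1/20*a_s_3 + 3/20*a_s_4

Substituting a_s_1 = 1 and a_s_4 = 0, rearrange to (I - Q) a = r where r[i] = P(i -> s_1):
  [19/20, -3/5] . (a_s_2, a_s_3) = 1/4
  [-7/20, 19/20] . (a_s_2, a_s_3) = 9/20

Solving yields:
  a_s_2 = 203/277
  a_s_3 = 206/277

Starting state is s_2, so the absorption probability is a_s_2 = 203/277.

Answer: 203/277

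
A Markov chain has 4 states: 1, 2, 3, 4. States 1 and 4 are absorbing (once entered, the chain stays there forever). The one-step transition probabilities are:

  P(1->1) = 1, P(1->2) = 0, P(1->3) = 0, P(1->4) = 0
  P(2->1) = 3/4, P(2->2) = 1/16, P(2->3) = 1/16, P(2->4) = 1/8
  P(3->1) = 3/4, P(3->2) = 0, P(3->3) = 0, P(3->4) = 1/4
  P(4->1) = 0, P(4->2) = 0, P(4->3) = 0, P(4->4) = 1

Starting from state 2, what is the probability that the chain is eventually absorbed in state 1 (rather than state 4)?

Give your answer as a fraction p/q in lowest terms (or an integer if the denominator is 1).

Let a_i = P(absorbed in 1 | start in state i).
Boundary conditions: a_1 = 1, a_4 = 0.
For each transient state i, a_i = sum_j P(i->j) * a_j:
  a_2 = 3/4*a_1 + 1/16*a_2 + 1/16*a_3 + 1/8*a_4
  a_3 = 3/4*a_1 + 0*a_2 + 0*a_3 + 1/4*a_4

Substituting a_1 = 1 and a_4 = 0, rearrange to (I - Q) a = r where r[i] = P(i -> 1):
  [15/16, -1/16] . (a_2, a_3) = 3/4
  [0, 1] . (a_2, a_3) = 3/4

Solving yields:
  a_2 = 17/20
  a_3 = 3/4

Starting state is 2, so the absorption probability is a_2 = 17/20.

Answer: 17/20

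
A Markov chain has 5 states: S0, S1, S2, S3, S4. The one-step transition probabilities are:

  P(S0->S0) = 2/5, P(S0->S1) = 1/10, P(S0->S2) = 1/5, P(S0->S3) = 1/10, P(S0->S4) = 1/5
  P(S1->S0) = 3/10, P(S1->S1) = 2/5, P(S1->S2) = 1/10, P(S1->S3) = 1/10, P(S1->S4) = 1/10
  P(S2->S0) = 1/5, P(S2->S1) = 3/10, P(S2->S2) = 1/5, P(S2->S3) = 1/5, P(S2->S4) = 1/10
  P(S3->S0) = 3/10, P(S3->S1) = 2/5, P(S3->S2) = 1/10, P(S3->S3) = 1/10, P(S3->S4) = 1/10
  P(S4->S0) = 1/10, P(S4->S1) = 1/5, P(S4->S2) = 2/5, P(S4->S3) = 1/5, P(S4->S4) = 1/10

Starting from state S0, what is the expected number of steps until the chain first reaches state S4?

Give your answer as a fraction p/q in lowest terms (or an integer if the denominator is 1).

Let h_i = expected steps to first reach S4 from state i.
Boundary: h_S4 = 0.
First-step equations for the other states:
  h_S0 = 1 + 2/5*h_S0 + 1/10*h_S1 + 1/5*h_S2 + 1/10*h_S3 + 1/5*h_S4
  h_S1 = 1 + 3/10*h_S0 + 2/5*h_S1 + 1/10*h_S2 + 1/10*h_S3 + 1/10*h_S4
  h_S2 = 1 + 1/5*h_S0 + 3/10*h_S1 + 1/5*h_S2 + 1/5*h_S3 + 1/10*h_S4
  h_S3 = 1 + 3/10*h_S0 + 2/5*h_S1 + 1/10*h_S2 + 1/10*h_S3 + 1/10*h_S4

Substituting h_S4 = 0 and rearranging gives the linear system (I - Q) h = 1:
  [3/5, -1/10, -1/5, -1/10] . (h_S0, h_S1, h_S2, h_S3) = 1
  [-3/10, 3/5, -1/10, -1/10] . (h_S0, h_S1, h_S2, h_S3) = 1
  [-1/5, -3/10, 4/5, -1/5] . (h_S0, h_S1, h_S2, h_S3) = 1
  [-3/10, -2/5, -1/10, 9/10] . (h_S0, h_S1, h_S2, h_S3) = 1

Solving yields:
  h_S0 = 365/54
  h_S1 = 205/27
  h_S2 = 415/54
  h_S3 = 205/27

Starting state is S0, so the expected hitting time is h_S0 = 365/54.

Answer: 365/54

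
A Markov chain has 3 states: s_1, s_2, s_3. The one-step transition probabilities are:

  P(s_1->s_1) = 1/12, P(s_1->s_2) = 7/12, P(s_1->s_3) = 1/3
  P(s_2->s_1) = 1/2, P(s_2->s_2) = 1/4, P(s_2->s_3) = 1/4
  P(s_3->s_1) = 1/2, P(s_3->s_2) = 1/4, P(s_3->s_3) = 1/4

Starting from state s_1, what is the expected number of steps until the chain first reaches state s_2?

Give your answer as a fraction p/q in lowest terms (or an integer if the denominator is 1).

Answer: 52/25

Derivation:
Let h_i = expected steps to first reach s_2 from state i.
Boundary: h_s_2 = 0.
First-step equations for the other states:
  h_s_1 = 1 + 1/12*h_s_1 + 7/12*h_s_2 + 1/3*h_s_3
  h_s_3 = 1 + 1/2*h_s_1 + 1/4*h_s_2 + 1/4*h_s_3

Substituting h_s_2 = 0 and rearranging gives the linear system (I - Q) h = 1:
  [11/12, -1/3] . (h_s_1, h_s_3) = 1
  [-1/2, 3/4] . (h_s_1, h_s_3) = 1

Solving yields:
  h_s_1 = 52/25
  h_s_3 = 68/25

Starting state is s_1, so the expected hitting time is h_s_1 = 52/25.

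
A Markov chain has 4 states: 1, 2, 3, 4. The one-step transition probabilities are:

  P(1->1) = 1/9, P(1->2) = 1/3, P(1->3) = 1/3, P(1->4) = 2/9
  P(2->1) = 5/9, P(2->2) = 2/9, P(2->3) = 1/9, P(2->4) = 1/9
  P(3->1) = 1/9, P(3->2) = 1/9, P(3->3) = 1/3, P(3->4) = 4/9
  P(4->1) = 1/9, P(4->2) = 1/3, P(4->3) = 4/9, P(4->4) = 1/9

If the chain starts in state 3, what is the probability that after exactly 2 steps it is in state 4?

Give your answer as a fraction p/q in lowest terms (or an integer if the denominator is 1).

Answer: 19/81

Derivation:
Computing P^2 by repeated multiplication:
P^1 =
  1: [1/9, 1/3, 1/3, 2/9]
  2: [5/9, 2/9, 1/9, 1/9]
  3: [1/9, 1/9, 1/3, 4/9]
  4: [1/9, 1/3, 4/9, 1/9]
P^2 =
  1: [7/27, 2/9, 23/81, 19/81]
  2: [17/81, 23/81, 8/27, 17/81]
  3: [13/81, 20/81, 29/81, 19/81]
  4: [7/27, 16/81, 22/81, 22/81]

(P^2)[3 -> 4] = 19/81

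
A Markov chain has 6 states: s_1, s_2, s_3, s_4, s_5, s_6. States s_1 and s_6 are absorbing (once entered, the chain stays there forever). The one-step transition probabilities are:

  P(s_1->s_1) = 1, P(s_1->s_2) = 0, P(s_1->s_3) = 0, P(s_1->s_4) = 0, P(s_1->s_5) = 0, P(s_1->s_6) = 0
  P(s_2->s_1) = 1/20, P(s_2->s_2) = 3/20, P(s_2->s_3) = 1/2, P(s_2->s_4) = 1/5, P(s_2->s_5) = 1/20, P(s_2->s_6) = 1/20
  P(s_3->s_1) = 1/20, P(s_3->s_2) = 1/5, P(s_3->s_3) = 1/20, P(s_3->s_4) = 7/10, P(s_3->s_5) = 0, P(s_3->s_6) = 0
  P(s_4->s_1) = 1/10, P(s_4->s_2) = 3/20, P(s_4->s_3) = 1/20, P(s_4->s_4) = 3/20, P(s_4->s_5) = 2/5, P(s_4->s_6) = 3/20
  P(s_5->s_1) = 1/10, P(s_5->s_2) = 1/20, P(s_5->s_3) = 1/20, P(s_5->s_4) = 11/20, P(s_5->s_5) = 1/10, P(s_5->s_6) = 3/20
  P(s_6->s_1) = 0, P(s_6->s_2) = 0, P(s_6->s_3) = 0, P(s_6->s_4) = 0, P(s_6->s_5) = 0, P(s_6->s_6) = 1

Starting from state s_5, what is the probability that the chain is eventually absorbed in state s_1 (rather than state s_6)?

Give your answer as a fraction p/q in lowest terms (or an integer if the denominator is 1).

Let a_i = P(absorbed in s_1 | start in state i).
Boundary conditions: a_s_1 = 1, a_s_6 = 0.
For each transient state i, a_i = sum_j P(i->j) * a_j:
  a_s_2 = 1/20*a_s_1 + 3/20*a_s_2 + 1/2*a_s_3 + 1/5*a_s_4 + 1/20*a_s_5 + 1/20*a_s_6
  a_s_3 = 1/20*a_s_1 + 1/5*a_s_2 + 1/20*a_s_3 + 7/10*a_s_4 + 0*a_s_5 + 0*a_s_6
  a_s_4 = 1/10*a_s_1 + 3/20*a_s_2 + 1/20*a_s_3 + 3/20*a_s_4 + 2/5*a_s_5 + 3/20*a_s_6
  a_s_5 = 1/10*a_s_1 + 1/20*a_s_2 + 1/20*a_s_3 + 11/20*a_s_4 + 1/10*a_s_5 + 3/20*a_s_6

Substituting a_s_1 = 1 and a_s_6 = 0, rearrange to (I - Q) a = r where r[i] = P(i -> s_1):
  [17/20, -1/2, -1/5, -1/20] . (a_s_2, a_s_3, a_s_4, a_s_5) = 1/20
  [-1/5, 19/20, -7/10, 0] . (a_s_2, a_s_3, a_s_4, a_s_5) = 1/20
  [-3/20, -1/20, 17/20, -2/5] . (a_s_2, a_s_3, a_s_4, a_s_5) = 1/10
  [-1/20, -1/20, -11/20, 9/10] . (a_s_2, a_s_3, a_s_4, a_s_5) = 1/10

Solving yields:
  a_s_2 = 9193/20304
  a_s_3 = 1553/3384
  a_s_4 = 8569/20304
  a_s_5 = 8521/20304

Starting state is s_5, so the absorption probability is a_s_5 = 8521/20304.

Answer: 8521/20304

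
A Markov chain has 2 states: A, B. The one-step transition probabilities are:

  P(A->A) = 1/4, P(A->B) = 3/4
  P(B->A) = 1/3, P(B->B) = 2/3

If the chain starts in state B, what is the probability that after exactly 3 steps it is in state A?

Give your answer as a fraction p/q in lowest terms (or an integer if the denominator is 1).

Answer: 133/432

Derivation:
Computing P^3 by repeated multiplication:
P^1 =
  A: [1/4, 3/4]
  B: [1/3, 2/3]
P^2 =
  A: [5/16, 11/16]
  B: [11/36, 25/36]
P^3 =
  A: [59/192, 133/192]
  B: [133/432, 299/432]

(P^3)[B -> A] = 133/432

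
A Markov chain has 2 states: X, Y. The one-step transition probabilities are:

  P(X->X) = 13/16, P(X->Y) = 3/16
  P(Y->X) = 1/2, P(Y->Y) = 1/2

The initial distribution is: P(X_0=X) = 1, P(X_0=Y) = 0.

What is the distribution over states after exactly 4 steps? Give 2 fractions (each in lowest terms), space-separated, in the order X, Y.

Answer: 47833/65536 17703/65536

Derivation:
Propagating the distribution step by step (d_{t+1} = d_t * P):
d_0 = (X=1, Y=0)
  d_1[X] = 1*13/16 + 0*1/2 = 13/16
  d_1[Y] = 1*3/16 + 0*1/2 = 3/16
d_1 = (X=13/16, Y=3/16)
  d_2[X] = 13/16*13/16 + 3/16*1/2 = 193/256
  d_2[Y] = 13/16*3/16 + 3/16*1/2 = 63/256
d_2 = (X=193/256, Y=63/256)
  d_3[X] = 193/256*13/16 + 63/256*1/2 = 3013/4096
  d_3[Y] = 193/256*3/16 + 63/256*1/2 = 1083/4096
d_3 = (X=3013/4096, Y=1083/4096)
  d_4[X] = 3013/4096*13/16 + 1083/4096*1/2 = 47833/65536
  d_4[Y] = 3013/4096*3/16 + 1083/4096*1/2 = 17703/65536
d_4 = (X=47833/65536, Y=17703/65536)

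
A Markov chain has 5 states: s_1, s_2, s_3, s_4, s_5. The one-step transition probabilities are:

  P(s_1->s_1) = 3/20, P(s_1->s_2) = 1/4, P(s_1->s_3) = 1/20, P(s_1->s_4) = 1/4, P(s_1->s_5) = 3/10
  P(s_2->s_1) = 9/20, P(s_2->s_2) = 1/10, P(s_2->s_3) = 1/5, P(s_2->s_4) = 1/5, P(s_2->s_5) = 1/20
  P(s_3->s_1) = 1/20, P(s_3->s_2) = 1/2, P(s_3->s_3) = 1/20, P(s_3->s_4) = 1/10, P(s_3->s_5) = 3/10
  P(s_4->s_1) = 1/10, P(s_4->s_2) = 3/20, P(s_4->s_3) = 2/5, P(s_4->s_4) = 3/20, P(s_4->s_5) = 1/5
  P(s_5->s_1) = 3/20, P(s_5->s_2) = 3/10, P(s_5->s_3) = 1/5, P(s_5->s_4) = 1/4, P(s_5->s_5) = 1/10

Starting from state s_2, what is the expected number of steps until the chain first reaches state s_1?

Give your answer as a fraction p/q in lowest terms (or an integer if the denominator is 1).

Let h_i = expected steps to first reach s_1 from state i.
Boundary: h_s_1 = 0.
First-step equations for the other states:
  h_s_2 = 1 + 9/20*h_s_1 + 1/10*h_s_2 + 1/5*h_s_3 + 1/5*h_s_4 + 1/20*h_s_5
  h_s_3 = 1 + 1/20*h_s_1 + 1/2*h_s_2 + 1/20*h_s_3 + 1/10*h_s_4 + 3/10*h_s_5
  h_s_4 = 1 + 1/10*h_s_1 + 3/20*h_s_2 + 2/5*h_s_3 + 3/20*h_s_4 + 1/5*h_s_5
  h_s_5 = 1 + 3/20*h_s_1 + 3/10*h_s_2 + 1/5*h_s_3 + 1/4*h_s_4 + 1/10*h_s_5

Substituting h_s_1 = 0 and rearranging gives the linear system (I - Q) h = 1:
  [9/10, -1/5, -1/5, -1/20] . (h_s_2, h_s_3, h_s_4, h_s_5) = 1
  [-1/2, 19/20, -1/10, -3/10] . (h_s_2, h_s_3, h_s_4, h_s_5) = 1
  [-3/20, -2/5, 17/20, -1/5] . (h_s_2, h_s_3, h_s_4, h_s_5) = 1
  [-3/10, -1/5, -1/4, 9/10] . (h_s_2, h_s_3, h_s_4, h_s_5) = 1

Solving yields:
  h_s_2 = 16800/4463
  h_s_3 = 23220/4463
  h_s_4 = 268820/49093
  h_s_5 = 247580/49093

Starting state is s_2, so the expected hitting time is h_s_2 = 16800/4463.

Answer: 16800/4463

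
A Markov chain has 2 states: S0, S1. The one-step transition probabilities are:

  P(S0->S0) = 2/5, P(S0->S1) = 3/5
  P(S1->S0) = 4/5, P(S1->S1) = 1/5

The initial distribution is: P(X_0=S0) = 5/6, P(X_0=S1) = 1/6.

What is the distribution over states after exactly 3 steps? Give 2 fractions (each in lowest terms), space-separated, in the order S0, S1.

Answer: 208/375 167/375

Derivation:
Propagating the distribution step by step (d_{t+1} = d_t * P):
d_0 = (S0=5/6, S1=1/6)
  d_1[S0] = 5/6*2/5 + 1/6*4/5 = 7/15
  d_1[S1] = 5/6*3/5 + 1/6*1/5 = 8/15
d_1 = (S0=7/15, S1=8/15)
  d_2[S0] = 7/15*2/5 + 8/15*4/5 = 46/75
  d_2[S1] = 7/15*3/5 + 8/15*1/5 = 29/75
d_2 = (S0=46/75, S1=29/75)
  d_3[S0] = 46/75*2/5 + 29/75*4/5 = 208/375
  d_3[S1] = 46/75*3/5 + 29/75*1/5 = 167/375
d_3 = (S0=208/375, S1=167/375)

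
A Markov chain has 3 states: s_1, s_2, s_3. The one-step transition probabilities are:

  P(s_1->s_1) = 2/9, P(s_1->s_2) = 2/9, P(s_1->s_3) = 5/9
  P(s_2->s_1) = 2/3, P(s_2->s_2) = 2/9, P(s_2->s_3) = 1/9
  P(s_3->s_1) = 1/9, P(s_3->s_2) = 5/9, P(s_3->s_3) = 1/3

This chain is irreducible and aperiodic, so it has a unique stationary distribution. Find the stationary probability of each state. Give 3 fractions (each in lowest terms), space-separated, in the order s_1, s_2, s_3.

Answer: 1/3 1/3 1/3

Derivation:
The stationary distribution satisfies pi = pi * P, i.e.:
  pi_s_1 = 2/9*pi_s_1 + 2/3*pi_s_2 + 1/9*pi_s_3
  pi_s_2 = 2/9*pi_s_1 + 2/9*pi_s_2 + 5/9*pi_s_3
  pi_s_3 = 5/9*pi_s_1 + 1/9*pi_s_2 + 1/3*pi_s_3
with normalization: pi_s_1 + pi_s_2 + pi_s_3 = 1.

Using the first 2 balance equations plus normalization, the linear system A*pi = b is:
  [-7/9, 2/3, 1/9] . pi = 0
  [2/9, -7/9, 5/9] . pi = 0
  [1, 1, 1] . pi = 1

Solving yields:
  pi_s_1 = 1/3
  pi_s_2 = 1/3
  pi_s_3 = 1/3

Verification (pi * P):
  1/3*2/9 + 1/3*2/3 + 1/3*1/9 = 1/3 = pi_s_1  (ok)
  1/3*2/9 + 1/3*2/9 + 1/3*5/9 = 1/3 = pi_s_2  (ok)
  1/3*5/9 + 1/3*1/9 + 1/3*1/3 = 1/3 = pi_s_3  (ok)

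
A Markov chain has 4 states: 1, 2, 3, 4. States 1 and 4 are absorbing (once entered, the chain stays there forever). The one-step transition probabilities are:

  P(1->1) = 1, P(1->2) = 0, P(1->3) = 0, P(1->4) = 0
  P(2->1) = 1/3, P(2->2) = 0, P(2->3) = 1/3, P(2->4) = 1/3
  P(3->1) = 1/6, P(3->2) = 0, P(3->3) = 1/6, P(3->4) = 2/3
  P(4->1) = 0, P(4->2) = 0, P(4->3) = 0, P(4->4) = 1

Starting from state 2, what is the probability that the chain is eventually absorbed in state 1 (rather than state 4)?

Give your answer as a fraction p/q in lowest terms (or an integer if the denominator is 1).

Answer: 2/5

Derivation:
Let a_i = P(absorbed in 1 | start in state i).
Boundary conditions: a_1 = 1, a_4 = 0.
For each transient state i, a_i = sum_j P(i->j) * a_j:
  a_2 = 1/3*a_1 + 0*a_2 + 1/3*a_3 + 1/3*a_4
  a_3 = 1/6*a_1 + 0*a_2 + 1/6*a_3 + 2/3*a_4

Substituting a_1 = 1 and a_4 = 0, rearrange to (I - Q) a = r where r[i] = P(i -> 1):
  [1, -1/3] . (a_2, a_3) = 1/3
  [0, 5/6] . (a_2, a_3) = 1/6

Solving yields:
  a_2 = 2/5
  a_3 = 1/5

Starting state is 2, so the absorption probability is a_2 = 2/5.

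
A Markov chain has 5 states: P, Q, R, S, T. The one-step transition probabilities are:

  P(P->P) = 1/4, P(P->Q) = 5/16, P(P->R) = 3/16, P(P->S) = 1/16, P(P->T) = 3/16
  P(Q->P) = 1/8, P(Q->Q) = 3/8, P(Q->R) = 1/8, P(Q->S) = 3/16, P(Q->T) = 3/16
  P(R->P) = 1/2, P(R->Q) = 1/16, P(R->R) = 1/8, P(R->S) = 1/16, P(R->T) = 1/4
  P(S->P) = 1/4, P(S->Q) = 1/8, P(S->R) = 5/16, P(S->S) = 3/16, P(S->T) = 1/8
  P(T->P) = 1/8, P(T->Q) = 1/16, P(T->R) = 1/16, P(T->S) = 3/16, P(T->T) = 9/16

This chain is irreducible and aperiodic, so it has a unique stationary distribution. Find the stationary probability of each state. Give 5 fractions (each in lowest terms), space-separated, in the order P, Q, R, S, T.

Answer: 2091/9257 3441/18514 2717/18514 2609/18514 5565/18514

Derivation:
The stationary distribution satisfies pi = pi * P, i.e.:
  pi_P = 1/4*pi_P + 1/8*pi_Q + 1/2*pi_R + 1/4*pi_S + 1/8*pi_T
  pi_Q = 5/16*pi_P + 3/8*pi_Q + 1/16*pi_R + 1/8*pi_S + 1/16*pi_T
  pi_R = 3/16*pi_P + 1/8*pi_Q + 1/8*pi_R + 5/16*pi_S + 1/16*pi_T
  pi_S = 1/16*pi_P + 3/16*pi_Q + 1/16*pi_R + 3/16*pi_S + 3/16*pi_T
  pi_T = 3/16*pi_P + 3/16*pi_Q + 1/4*pi_R + 1/8*pi_S + 9/16*pi_T
with normalization: pi_P + pi_Q + pi_R + pi_S + pi_T = 1.

Using the first 4 balance equations plus normalization, the linear system A*pi = b is:
  [-3/4, 1/8, 1/2, 1/4, 1/8] . pi = 0
  [5/16, -5/8, 1/16, 1/8, 1/16] . pi = 0
  [3/16, 1/8, -7/8, 5/16, 1/16] . pi = 0
  [1/16, 3/16, 1/16, -13/16, 3/16] . pi = 0
  [1, 1, 1, 1, 1] . pi = 1

Solving yields:
  pi_P = 2091/9257
  pi_Q = 3441/18514
  pi_R = 2717/18514
  pi_S = 2609/18514
  pi_T = 5565/18514

Verification (pi * P):
  2091/9257*1/4 + 3441/18514*1/8 + 2717/18514*1/2 + 2609/18514*1/4 + 5565/18514*1/8 = 2091/9257 = pi_P  (ok)
  2091/9257*5/16 + 3441/18514*3/8 + 2717/18514*1/16 + 2609/18514*1/8 + 5565/18514*1/16 = 3441/18514 = pi_Q  (ok)
  2091/9257*3/16 + 3441/18514*1/8 + 2717/18514*1/8 + 2609/18514*5/16 + 5565/18514*1/16 = 2717/18514 = pi_R  (ok)
  2091/9257*1/16 + 3441/18514*3/16 + 2717/18514*1/16 + 2609/18514*3/16 + 5565/18514*3/16 = 2609/18514 = pi_S  (ok)
  2091/9257*3/16 + 3441/18514*3/16 + 2717/18514*1/4 + 2609/18514*1/8 + 5565/18514*9/16 = 5565/18514 = pi_T  (ok)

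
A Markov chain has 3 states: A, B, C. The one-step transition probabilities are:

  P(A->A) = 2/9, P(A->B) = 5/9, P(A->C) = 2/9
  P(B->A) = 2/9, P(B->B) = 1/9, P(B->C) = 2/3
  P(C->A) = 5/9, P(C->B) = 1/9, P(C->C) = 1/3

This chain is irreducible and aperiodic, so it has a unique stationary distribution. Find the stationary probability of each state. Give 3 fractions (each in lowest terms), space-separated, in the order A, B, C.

Answer: 7/20 4/15 23/60

Derivation:
The stationary distribution satisfies pi = pi * P, i.e.:
  pi_A = 2/9*pi_A + 2/9*pi_B + 5/9*pi_C
  pi_B = 5/9*pi_A + 1/9*pi_B + 1/9*pi_C
  pi_C = 2/9*pi_A + 2/3*pi_B + 1/3*pi_C
with normalization: pi_A + pi_B + pi_C = 1.

Using the first 2 balance equations plus normalization, the linear system A*pi = b is:
  [-7/9, 2/9, 5/9] . pi = 0
  [5/9, -8/9, 1/9] . pi = 0
  [1, 1, 1] . pi = 1

Solving yields:
  pi_A = 7/20
  pi_B = 4/15
  pi_C = 23/60

Verification (pi * P):
  7/20*2/9 + 4/15*2/9 + 23/60*5/9 = 7/20 = pi_A  (ok)
  7/20*5/9 + 4/15*1/9 + 23/60*1/9 = 4/15 = pi_B  (ok)
  7/20*2/9 + 4/15*2/3 + 23/60*1/3 = 23/60 = pi_C  (ok)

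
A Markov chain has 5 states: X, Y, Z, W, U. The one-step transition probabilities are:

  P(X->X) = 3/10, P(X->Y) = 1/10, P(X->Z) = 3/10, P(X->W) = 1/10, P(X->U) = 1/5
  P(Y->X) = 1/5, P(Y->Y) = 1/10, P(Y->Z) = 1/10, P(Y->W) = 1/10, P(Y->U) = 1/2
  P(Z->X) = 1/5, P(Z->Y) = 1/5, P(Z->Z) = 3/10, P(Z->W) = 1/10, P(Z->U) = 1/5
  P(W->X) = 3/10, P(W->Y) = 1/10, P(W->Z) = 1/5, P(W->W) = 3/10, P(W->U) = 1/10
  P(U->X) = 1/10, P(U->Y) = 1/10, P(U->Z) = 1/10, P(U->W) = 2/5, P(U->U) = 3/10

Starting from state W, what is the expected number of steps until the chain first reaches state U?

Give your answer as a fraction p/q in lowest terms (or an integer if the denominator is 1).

Let h_i = expected steps to first reach U from state i.
Boundary: h_U = 0.
First-step equations for the other states:
  h_X = 1 + 3/10*h_X + 1/10*h_Y + 3/10*h_Z + 1/10*h_W + 1/5*h_U
  h_Y = 1 + 1/5*h_X + 1/10*h_Y + 1/10*h_Z + 1/10*h_W + 1/2*h_U
  h_Z = 1 + 1/5*h_X + 1/5*h_Y + 3/10*h_Z + 1/10*h_W + 1/5*h_U
  h_W = 1 + 3/10*h_X + 1/10*h_Y + 1/5*h_Z + 3/10*h_W + 1/10*h_U

Substituting h_U = 0 and rearranging gives the linear system (I - Q) h = 1:
  [7/10, -1/10, -3/10, -1/10] . (h_X, h_Y, h_Z, h_W) = 1
  [-1/5, 9/10, -1/10, -1/10] . (h_X, h_Y, h_Z, h_W) = 1
  [-1/5, -1/5, 7/10, -1/10] . (h_X, h_Y, h_Z, h_W) = 1
  [-3/10, -1/10, -1/5, 7/10] . (h_X, h_Y, h_Z, h_W) = 1

Solving yields:
  h_X = 2720/613
  h_Y = 1920/613
  h_Z = 2640/613
  h_W = 3070/613

Starting state is W, so the expected hitting time is h_W = 3070/613.

Answer: 3070/613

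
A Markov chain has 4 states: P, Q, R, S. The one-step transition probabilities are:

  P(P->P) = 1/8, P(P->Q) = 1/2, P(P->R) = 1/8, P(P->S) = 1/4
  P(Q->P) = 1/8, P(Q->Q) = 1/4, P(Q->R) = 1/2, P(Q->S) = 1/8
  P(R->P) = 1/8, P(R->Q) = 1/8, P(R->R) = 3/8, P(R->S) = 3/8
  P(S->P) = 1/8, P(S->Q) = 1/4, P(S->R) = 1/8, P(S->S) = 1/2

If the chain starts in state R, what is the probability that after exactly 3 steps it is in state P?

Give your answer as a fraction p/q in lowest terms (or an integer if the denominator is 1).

Computing P^3 by repeated multiplication:
P^1 =
  P: [1/8, 1/2, 1/8, 1/4]
  Q: [1/8, 1/4, 1/2, 1/8]
  R: [1/8, 1/8, 3/8, 3/8]
  S: [1/8, 1/4, 1/8, 1/2]
P^2 =
  P: [1/8, 17/64, 11/32, 17/64]
  Q: [1/8, 7/32, 11/32, 5/16]
  R: [1/8, 15/64, 17/64, 3/8]
  S: [1/8, 17/64, 1/4, 23/64]
P^3 =
  P: [1/8, 61/256, 159/512, 167/512]
  Q: [1/8, 61/256, 75/256, 11/32]
  R: [1/8, 127/512, 143/512, 89/256]
  S: [1/8, 1/4, 147/512, 173/512]

(P^3)[R -> P] = 1/8

Answer: 1/8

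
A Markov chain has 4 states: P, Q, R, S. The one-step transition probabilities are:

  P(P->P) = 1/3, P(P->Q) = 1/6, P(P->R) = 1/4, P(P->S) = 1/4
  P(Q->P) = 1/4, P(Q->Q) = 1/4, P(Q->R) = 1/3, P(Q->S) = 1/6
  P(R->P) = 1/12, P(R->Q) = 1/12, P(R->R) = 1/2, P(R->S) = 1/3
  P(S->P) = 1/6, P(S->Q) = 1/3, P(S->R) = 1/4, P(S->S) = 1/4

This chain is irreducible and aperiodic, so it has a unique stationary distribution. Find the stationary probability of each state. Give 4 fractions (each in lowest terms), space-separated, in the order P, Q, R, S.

Answer: 7/38 15/76 27/76 5/19

Derivation:
The stationary distribution satisfies pi = pi * P, i.e.:
  pi_P = 1/3*pi_P + 1/4*pi_Q + 1/12*pi_R + 1/6*pi_S
  pi_Q = 1/6*pi_P + 1/4*pi_Q + 1/12*pi_R + 1/3*pi_S
  pi_R = 1/4*pi_P + 1/3*pi_Q + 1/2*pi_R + 1/4*pi_S
  pi_S = 1/4*pi_P + 1/6*pi_Q + 1/3*pi_R + 1/4*pi_S
with normalization: pi_P + pi_Q + pi_R + pi_S = 1.

Using the first 3 balance equations plus normalization, the linear system A*pi = b is:
  [-2/3, 1/4, 1/12, 1/6] . pi = 0
  [1/6, -3/4, 1/12, 1/3] . pi = 0
  [1/4, 1/3, -1/2, 1/4] . pi = 0
  [1, 1, 1, 1] . pi = 1

Solving yields:
  pi_P = 7/38
  pi_Q = 15/76
  pi_R = 27/76
  pi_S = 5/19

Verification (pi * P):
  7/38*1/3 + 15/76*1/4 + 27/76*1/12 + 5/19*1/6 = 7/38 = pi_P  (ok)
  7/38*1/6 + 15/76*1/4 + 27/76*1/12 + 5/19*1/3 = 15/76 = pi_Q  (ok)
  7/38*1/4 + 15/76*1/3 + 27/76*1/2 + 5/19*1/4 = 27/76 = pi_R  (ok)
  7/38*1/4 + 15/76*1/6 + 27/76*1/3 + 5/19*1/4 = 5/19 = pi_S  (ok)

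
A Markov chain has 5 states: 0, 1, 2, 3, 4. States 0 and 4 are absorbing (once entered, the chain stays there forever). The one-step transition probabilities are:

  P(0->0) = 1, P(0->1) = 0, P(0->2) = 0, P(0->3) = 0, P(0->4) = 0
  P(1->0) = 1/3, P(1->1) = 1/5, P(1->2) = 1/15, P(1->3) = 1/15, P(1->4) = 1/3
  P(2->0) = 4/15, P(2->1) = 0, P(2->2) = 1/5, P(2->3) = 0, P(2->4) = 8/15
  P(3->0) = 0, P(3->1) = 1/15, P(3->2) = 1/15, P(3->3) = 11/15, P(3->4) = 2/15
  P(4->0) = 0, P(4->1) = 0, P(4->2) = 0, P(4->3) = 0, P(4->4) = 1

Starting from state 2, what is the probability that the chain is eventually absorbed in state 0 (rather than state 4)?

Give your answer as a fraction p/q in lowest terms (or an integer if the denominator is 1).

Let a_i = P(absorbed in 0 | start in state i).
Boundary conditions: a_0 = 1, a_4 = 0.
For each transient state i, a_i = sum_j P(i->j) * a_j:
  a_1 = 1/3*a_0 + 1/5*a_1 + 1/15*a_2 + 1/15*a_3 + 1/3*a_4
  a_2 = 4/15*a_0 + 0*a_1 + 1/5*a_2 + 0*a_3 + 8/15*a_4
  a_3 = 0*a_0 + 1/15*a_1 + 1/15*a_2 + 11/15*a_3 + 2/15*a_4

Substituting a_0 = 1 and a_4 = 0, rearrange to (I - Q) a = r where r[i] = P(i -> 0):
  [4/5, -1/15, -1/15] . (a_1, a_2, a_3) = 1/3
  [0, 4/5, 0] . (a_1, a_2, a_3) = 4/15
  [-1/15, -1/15, 4/15] . (a_1, a_2, a_3) = 0

Solving yields:
  a_1 = 65/141
  a_2 = 1/3
  a_3 = 28/141

Starting state is 2, so the absorption probability is a_2 = 1/3.

Answer: 1/3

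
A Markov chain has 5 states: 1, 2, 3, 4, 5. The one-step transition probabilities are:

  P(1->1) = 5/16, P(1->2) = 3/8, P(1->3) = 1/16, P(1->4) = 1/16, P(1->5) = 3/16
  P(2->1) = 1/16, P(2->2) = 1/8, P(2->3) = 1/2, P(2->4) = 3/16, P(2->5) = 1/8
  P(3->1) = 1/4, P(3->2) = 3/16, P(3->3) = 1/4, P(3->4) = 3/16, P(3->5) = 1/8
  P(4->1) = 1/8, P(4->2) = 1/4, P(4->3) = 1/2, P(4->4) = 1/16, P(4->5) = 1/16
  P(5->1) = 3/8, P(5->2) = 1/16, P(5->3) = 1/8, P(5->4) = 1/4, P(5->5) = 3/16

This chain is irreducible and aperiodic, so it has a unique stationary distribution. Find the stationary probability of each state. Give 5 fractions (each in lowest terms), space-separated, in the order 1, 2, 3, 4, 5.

The stationary distribution satisfies pi = pi * P, i.e.:
  pi_1 = 5/16*pi_1 + 1/16*pi_2 + 1/4*pi_3 + 1/8*pi_4 + 3/8*pi_5
  pi_2 = 3/8*pi_1 + 1/8*pi_2 + 3/16*pi_3 + 1/4*pi_4 + 1/16*pi_5
  pi_3 = 1/16*pi_1 + 1/2*pi_2 + 1/4*pi_3 + 1/2*pi_4 + 1/8*pi_5
  pi_4 = 1/16*pi_1 + 3/16*pi_2 + 3/16*pi_3 + 1/16*pi_4 + 1/4*pi_5
  pi_5 = 3/16*pi_1 + 1/8*pi_2 + 1/8*pi_3 + 1/16*pi_4 + 3/16*pi_5
with normalization: pi_1 + pi_2 + pi_3 + pi_4 + pi_5 = 1.

Using the first 4 balance equations plus normalization, the linear system A*pi = b is:
  [-11/16, 1/16, 1/4, 1/8, 3/8] . pi = 0
  [3/8, -7/8, 3/16, 1/4, 1/16] . pi = 0
  [1/16, 1/2, -3/4, 1/2, 1/8] . pi = 0
  [1/16, 3/16, 3/16, -15/16, 1/4] . pi = 0
  [1, 1, 1, 1, 1] . pi = 1

Solving yields:
  pi_1 = 15570/69671
  pi_2 = 14522/69671
  pi_3 = 19529/69671
  pi_4 = 10417/69671
  pi_5 = 9633/69671

Verification (pi * P):
  15570/69671*5/16 + 14522/69671*1/16 + 19529/69671*1/4 + 10417/69671*1/8 + 9633/69671*3/8 = 15570/69671 = pi_1  (ok)
  15570/69671*3/8 + 14522/69671*1/8 + 19529/69671*3/16 + 10417/69671*1/4 + 9633/69671*1/16 = 14522/69671 = pi_2  (ok)
  15570/69671*1/16 + 14522/69671*1/2 + 19529/69671*1/4 + 10417/69671*1/2 + 9633/69671*1/8 = 19529/69671 = pi_3  (ok)
  15570/69671*1/16 + 14522/69671*3/16 + 19529/69671*3/16 + 10417/69671*1/16 + 9633/69671*1/4 = 10417/69671 = pi_4  (ok)
  15570/69671*3/16 + 14522/69671*1/8 + 19529/69671*1/8 + 10417/69671*1/16 + 9633/69671*3/16 = 9633/69671 = pi_5  (ok)

Answer: 15570/69671 14522/69671 19529/69671 10417/69671 9633/69671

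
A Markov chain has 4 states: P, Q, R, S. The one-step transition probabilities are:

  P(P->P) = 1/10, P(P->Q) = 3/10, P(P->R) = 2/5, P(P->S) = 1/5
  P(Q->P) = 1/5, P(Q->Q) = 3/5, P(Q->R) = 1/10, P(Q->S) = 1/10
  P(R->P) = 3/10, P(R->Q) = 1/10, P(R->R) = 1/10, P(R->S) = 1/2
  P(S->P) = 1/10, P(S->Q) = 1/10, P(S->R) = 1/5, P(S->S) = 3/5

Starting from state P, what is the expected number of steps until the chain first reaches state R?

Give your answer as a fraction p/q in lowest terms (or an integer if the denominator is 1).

Answer: 25/6

Derivation:
Let h_i = expected steps to first reach R from state i.
Boundary: h_R = 0.
First-step equations for the other states:
  h_P = 1 + 1/10*h_P + 3/10*h_Q + 2/5*h_R + 1/5*h_S
  h_Q = 1 + 1/5*h_P + 3/5*h_Q + 1/10*h_R + 1/10*h_S
  h_S = 1 + 1/10*h_P + 1/10*h_Q + 1/5*h_R + 3/5*h_S

Substituting h_R = 0 and rearranging gives the linear system (I - Q) h = 1:
  [9/10, -3/10, -1/5] . (h_P, h_Q, h_S) = 1
  [-1/5, 2/5, -1/10] . (h_P, h_Q, h_S) = 1
  [-1/10, -1/10, 2/5] . (h_P, h_Q, h_S) = 1

Solving yields:
  h_P = 25/6
  h_Q = 35/6
  h_S = 5

Starting state is P, so the expected hitting time is h_P = 25/6.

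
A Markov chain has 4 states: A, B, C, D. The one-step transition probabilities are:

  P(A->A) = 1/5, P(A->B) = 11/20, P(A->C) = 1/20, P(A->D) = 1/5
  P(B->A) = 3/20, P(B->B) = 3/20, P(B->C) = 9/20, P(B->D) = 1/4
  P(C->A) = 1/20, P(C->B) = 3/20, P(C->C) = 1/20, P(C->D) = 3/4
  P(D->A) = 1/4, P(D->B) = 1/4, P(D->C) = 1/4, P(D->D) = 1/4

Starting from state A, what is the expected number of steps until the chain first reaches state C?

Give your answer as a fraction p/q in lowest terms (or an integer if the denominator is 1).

Let h_i = expected steps to first reach C from state i.
Boundary: h_C = 0.
First-step equations for the other states:
  h_A = 1 + 1/5*h_A + 11/20*h_B + 1/20*h_C + 1/5*h_D
  h_B = 1 + 3/20*h_A + 3/20*h_B + 9/20*h_C + 1/4*h_D
  h_D = 1 + 1/4*h_A + 1/4*h_B + 1/4*h_C + 1/4*h_D

Substituting h_C = 0 and rearranging gives the linear system (I - Q) h = 1:
  [4/5, -11/20, -1/5] . (h_A, h_B, h_D) = 1
  [-3/20, 17/20, -1/4] . (h_A, h_B, h_D) = 1
  [-1/4, -1/4, 3/4] . (h_A, h_B, h_D) = 1

Solving yields:
  h_A = 1076/251
  h_B = 764/251
  h_D = 948/251

Starting state is A, so the expected hitting time is h_A = 1076/251.

Answer: 1076/251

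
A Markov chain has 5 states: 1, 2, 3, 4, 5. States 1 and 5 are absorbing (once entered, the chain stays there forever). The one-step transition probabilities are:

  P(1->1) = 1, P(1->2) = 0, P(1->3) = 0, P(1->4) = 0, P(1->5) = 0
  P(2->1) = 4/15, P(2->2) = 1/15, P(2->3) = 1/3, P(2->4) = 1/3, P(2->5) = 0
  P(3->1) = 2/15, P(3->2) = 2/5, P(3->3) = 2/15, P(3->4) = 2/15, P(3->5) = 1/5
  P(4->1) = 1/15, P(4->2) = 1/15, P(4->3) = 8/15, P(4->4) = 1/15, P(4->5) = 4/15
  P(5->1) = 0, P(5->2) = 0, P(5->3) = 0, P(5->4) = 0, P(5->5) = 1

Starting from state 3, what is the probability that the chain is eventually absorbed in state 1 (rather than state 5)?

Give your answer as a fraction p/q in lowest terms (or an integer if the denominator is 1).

Answer: 112/227

Derivation:
Let a_i = P(absorbed in 1 | start in state i).
Boundary conditions: a_1 = 1, a_5 = 0.
For each transient state i, a_i = sum_j P(i->j) * a_j:
  a_2 = 4/15*a_1 + 1/15*a_2 + 1/3*a_3 + 1/3*a_4 + 0*a_5
  a_3 = 2/15*a_1 + 2/5*a_2 + 2/15*a_3 + 2/15*a_4 + 1/5*a_5
  a_4 = 1/15*a_1 + 1/15*a_2 + 8/15*a_3 + 1/15*a_4 + 4/15*a_5

Substituting a_1 = 1 and a_5 = 0, rearrange to (I - Q) a = r where r[i] = P(i -> 1):
  [14/15, -1/3, -1/3] . (a_2, a_3, a_4) = 4/15
  [-2/5, 13/15, -2/15] . (a_2, a_3, a_4) = 2/15
  [-1/15, -8/15, 14/15] . (a_2, a_3, a_4) = 1/15

Solving yields:
  a_2 = 137/227
  a_3 = 112/227
  a_4 = 90/227

Starting state is 3, so the absorption probability is a_3 = 112/227.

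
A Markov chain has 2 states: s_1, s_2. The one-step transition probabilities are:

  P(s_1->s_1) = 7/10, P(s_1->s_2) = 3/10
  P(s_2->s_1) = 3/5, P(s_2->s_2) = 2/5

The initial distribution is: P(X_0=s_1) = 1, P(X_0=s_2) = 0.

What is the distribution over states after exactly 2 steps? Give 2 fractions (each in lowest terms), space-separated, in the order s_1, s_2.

Propagating the distribution step by step (d_{t+1} = d_t * P):
d_0 = (s_1=1, s_2=0)
  d_1[s_1] = 1*7/10 + 0*3/5 = 7/10
  d_1[s_2] = 1*3/10 + 0*2/5 = 3/10
d_1 = (s_1=7/10, s_2=3/10)
  d_2[s_1] = 7/10*7/10 + 3/10*3/5 = 67/100
  d_2[s_2] = 7/10*3/10 + 3/10*2/5 = 33/100
d_2 = (s_1=67/100, s_2=33/100)

Answer: 67/100 33/100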